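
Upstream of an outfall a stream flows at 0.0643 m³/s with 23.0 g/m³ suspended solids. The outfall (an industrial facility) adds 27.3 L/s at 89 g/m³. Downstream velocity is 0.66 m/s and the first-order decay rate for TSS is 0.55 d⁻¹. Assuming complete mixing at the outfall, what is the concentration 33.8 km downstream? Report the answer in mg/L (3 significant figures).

30.8 mg/L

27.3 L/s = 0.0273 m³/s.
After complete mixing, C₀ = (0.0273·89 + 0.0643·23) / 0.0916 = 42.67 mg/L.
Travel time t = 3.38e+04 m / 0.66 m/s = 5.121e+04 s = 0.5927 d.
C = 42.67·exp(−0.55·0.5927) = 42.67·0.7218 = 30.8 mg/L.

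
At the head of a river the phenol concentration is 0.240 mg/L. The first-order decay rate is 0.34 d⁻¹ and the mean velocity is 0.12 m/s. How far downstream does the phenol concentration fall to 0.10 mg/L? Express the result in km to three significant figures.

26.7 km

From C = C₀·e^(−kt), t = ln(C₀/C)/k = ln(0.240/0.10)/0.34 = 0.8755/0.34 = 2.575 d.
Distance = v·t = 0.12 m/s × 2.225e+05 s = 2.67e+04 m = 26.7 km.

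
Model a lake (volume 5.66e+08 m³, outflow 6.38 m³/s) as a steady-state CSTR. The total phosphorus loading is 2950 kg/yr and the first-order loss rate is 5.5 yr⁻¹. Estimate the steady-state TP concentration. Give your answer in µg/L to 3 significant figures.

Outflow Q = 6.38 m³/s × 3.156e+07 s/yr = 2.013e+08 m³/yr.
Steady-state CSTR mass balance: W = Q·C + k·V·C, so C = W/(Q + kV).
Q + kV = 2.013e+08 + 5.5·5.66e+08 = 3.314e+09 m³/yr.
C = 2950/3.314e+09 = 8.901e-07 kg/m³ = 0.0008901 mg/L = 0.8901 µg/L.

0.890 µg/L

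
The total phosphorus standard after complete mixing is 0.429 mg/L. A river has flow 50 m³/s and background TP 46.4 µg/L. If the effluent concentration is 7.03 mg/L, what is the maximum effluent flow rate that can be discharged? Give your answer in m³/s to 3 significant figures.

46.4 µg/L = 0.0464 mg/L.
Mass balance at complete mixing: C_std·(Q_w + Q_r) = Q_w·C_e + Q_r·C_b.
Rearranging, Q_w = Q_r·(C_std − C_b)/(C_e − C_std) = 50·(0.429 − 0.0464) / (7.03 − 0.429) = 2.898 m³/s.

2.90 m³/s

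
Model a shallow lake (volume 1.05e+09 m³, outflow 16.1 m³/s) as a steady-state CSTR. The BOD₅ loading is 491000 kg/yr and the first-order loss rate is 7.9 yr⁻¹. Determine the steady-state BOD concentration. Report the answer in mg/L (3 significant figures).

Outflow Q = 16.1 m³/s × 3.156e+07 s/yr = 5.081e+08 m³/yr.
Steady-state CSTR mass balance: W = Q·C + k·V·C, so C = W/(Q + kV).
Q + kV = 5.081e+08 + 7.9·1.05e+09 = 8.803e+09 m³/yr.
C = 491000/8.803e+09 = 5.578e-05 kg/m³ = 0.05578 mg/L.

0.0558 mg/L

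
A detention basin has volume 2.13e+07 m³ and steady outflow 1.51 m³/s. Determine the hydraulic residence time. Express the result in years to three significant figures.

Q = 1.51 m³/s × 3.156e+07 s/yr = 4.765e+07 m³/yr.
Hydraulic residence time τ = V/Q = 2.13e+07/4.765e+07 = 0.447 yr.

0.447 yr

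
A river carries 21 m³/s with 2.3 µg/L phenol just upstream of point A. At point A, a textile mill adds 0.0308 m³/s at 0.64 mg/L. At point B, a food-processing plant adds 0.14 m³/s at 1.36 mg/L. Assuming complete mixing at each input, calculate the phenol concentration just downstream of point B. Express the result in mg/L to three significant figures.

0.0122 mg/L

2.3 µg/L = 0.0023 mg/L.
After input A: C = (21·0.0023 + 0.0308·0.64) / 21.03 = 0.003234 mg/L.
After input B: C = (21.03·0.003234 + 0.14·1.36) / 21.17 = 0.01221 mg/L.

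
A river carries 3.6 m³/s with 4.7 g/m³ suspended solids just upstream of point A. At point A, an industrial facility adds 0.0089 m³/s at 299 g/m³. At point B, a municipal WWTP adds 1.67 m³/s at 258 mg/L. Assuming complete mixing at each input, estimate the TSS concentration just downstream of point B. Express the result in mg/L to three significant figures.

After input A: C = (3.6·4.7 + 0.0089·299) / 3.609 = 5.426 mg/L.
After input B: C = (3.609·5.426 + 1.67·258) / 5.279 = 85.33 mg/L.

85.3 mg/L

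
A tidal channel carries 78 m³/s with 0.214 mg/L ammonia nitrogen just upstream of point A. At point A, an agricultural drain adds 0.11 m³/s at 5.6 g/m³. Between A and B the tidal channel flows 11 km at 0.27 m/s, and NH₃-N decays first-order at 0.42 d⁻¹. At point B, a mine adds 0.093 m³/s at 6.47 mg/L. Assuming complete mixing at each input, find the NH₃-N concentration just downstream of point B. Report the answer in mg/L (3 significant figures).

After input A: C = (78·0.214 + 0.11·5.6) / 78.11 = 0.2216 mg/L.
Over the 11 km reach to input B (t = 4.074e+04 s = 0.4715 d), decay gives C = 0.2216·exp(−0.42·0.4715) = 0.1818 mg/L.
After input B: C = (78.11·0.1818 + 0.093·6.47) / 78.2 = 0.1893 mg/L.

0.189 mg/L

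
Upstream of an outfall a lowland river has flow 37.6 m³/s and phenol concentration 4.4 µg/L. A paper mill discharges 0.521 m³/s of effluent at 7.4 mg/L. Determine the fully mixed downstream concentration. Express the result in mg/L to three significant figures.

0.105 mg/L

4.4 µg/L = 0.0044 mg/L.
Conservation of mass across the mixing zone: C = (0.521·7.4 + 37.6·0.0044) / (0.521 + 37.6) = 4.021/38.12 = 0.1055 mg/L.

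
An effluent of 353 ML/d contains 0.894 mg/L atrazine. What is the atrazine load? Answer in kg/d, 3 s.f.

316 kg/d

353 ML/d = 4.086 m³/s.
Mass flux = Q·C = 4.086 m³/s × 0.894 g/m³ = 3.653 g/s.
= 3.653 g/s × 86.4 = 315.6 kg/d.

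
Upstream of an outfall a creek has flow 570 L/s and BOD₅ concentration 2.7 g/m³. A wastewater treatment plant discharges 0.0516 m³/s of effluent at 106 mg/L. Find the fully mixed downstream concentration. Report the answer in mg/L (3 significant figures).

570 L/s = 0.57 m³/s.
Conservation of mass across the mixing zone: C = (0.0516·106 + 0.57·2.7) / (0.0516 + 0.57) = 7.009/0.6216 = 11.28 mg/L.

11.3 mg/L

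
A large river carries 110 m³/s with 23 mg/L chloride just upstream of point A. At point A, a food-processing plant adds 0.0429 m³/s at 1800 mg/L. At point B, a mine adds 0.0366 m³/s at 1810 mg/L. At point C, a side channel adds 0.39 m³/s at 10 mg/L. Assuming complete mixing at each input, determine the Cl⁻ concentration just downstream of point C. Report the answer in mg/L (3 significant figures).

24.2 mg/L

After input A: C = (110·23 + 0.0429·1800) / 110 = 23.69 mg/L.
After input B: C = (110·23.69 + 0.0366·1810) / 110.1 = 24.29 mg/L.
After input C: C = (110.1·24.29 + 0.39·10) / 110.5 = 24.24 mg/L.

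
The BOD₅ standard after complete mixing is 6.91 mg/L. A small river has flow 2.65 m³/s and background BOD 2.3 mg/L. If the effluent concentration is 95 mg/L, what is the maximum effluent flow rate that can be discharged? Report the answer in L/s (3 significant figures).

Mass balance at complete mixing: C_std·(Q_w + Q_r) = Q_w·C_e + Q_r·C_b.
Rearranging, Q_w = Q_r·(C_std − C_b)/(C_e − C_std) = 2.65·(6.91 − 2.3) / (95 − 6.91) = 0.1387 m³/s.
= 138.7 L/s.

139 L/s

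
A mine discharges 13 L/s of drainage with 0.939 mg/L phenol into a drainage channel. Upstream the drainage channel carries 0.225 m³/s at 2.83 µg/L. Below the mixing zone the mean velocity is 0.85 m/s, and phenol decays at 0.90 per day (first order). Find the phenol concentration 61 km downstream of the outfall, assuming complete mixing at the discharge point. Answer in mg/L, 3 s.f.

0.0256 mg/L

13 L/s = 0.013 m³/s.
2.83 µg/L = 0.00283 mg/L.
After complete mixing, C₀ = (0.013·0.939 + 0.225·0.00283) / 0.238 = 0.05397 mg/L.
Travel time t = 6.1e+04 m / 0.85 m/s = 7.176e+04 s = 0.8306 d.
C = 0.05397·exp(−0.90·0.8306) = 0.05397·0.4735 = 0.02555 mg/L.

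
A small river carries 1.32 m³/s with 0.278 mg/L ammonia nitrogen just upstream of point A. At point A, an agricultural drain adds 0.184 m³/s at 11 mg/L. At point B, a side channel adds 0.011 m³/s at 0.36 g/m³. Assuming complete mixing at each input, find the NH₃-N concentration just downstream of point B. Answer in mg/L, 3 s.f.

1.58 mg/L

After input A: C = (1.32·0.278 + 0.184·11) / 1.504 = 1.59 mg/L.
After input B: C = (1.504·1.59 + 0.011·0.36) / 1.515 = 1.581 mg/L.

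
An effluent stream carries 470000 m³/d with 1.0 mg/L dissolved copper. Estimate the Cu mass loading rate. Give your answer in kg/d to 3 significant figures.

470 kg/d

470000 m³/d = 5.44 m³/s.
Mass flux = Q·C = 5.44 m³/s × 1 g/m³ = 5.44 g/s.
= 5.44 g/s × 86.4 = 470 kg/d.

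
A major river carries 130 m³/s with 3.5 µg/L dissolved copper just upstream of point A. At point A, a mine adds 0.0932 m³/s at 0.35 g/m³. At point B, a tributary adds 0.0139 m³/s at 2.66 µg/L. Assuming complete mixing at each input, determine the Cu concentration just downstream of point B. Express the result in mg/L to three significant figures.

3.5 µg/L = 0.0035 mg/L.
After input A: C = (130·0.0035 + 0.0932·0.35) / 130.1 = 0.003748 mg/L.
2.66 µg/L = 0.00266 mg/L.
After input B: C = (130.1·0.003748 + 0.0139·0.00266) / 130.1 = 0.003748 mg/L.

0.00375 mg/L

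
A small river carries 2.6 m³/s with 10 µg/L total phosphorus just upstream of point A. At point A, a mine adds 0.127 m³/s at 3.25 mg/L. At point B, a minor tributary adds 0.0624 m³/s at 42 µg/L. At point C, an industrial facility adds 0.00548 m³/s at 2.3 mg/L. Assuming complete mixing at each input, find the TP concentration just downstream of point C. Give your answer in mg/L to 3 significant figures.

0.162 mg/L

10 µg/L = 0.01 mg/L.
After input A: C = (2.6·0.01 + 0.127·3.25) / 2.727 = 0.1609 mg/L.
42 µg/L = 0.042 mg/L.
After input B: C = (2.727·0.1609 + 0.0624·0.042) / 2.789 = 0.1582 mg/L.
After input C: C = (2.789·0.1582 + 0.00548·2.3) / 2.795 = 0.1624 mg/L.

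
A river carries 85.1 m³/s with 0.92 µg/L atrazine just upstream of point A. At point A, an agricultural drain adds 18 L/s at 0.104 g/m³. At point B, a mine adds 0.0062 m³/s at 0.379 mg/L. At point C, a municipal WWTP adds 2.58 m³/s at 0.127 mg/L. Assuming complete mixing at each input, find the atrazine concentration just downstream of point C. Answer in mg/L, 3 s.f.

0.92 µg/L = 0.00092 mg/L.
18 L/s = 0.018 m³/s.
After input A: C = (85.1·0.00092 + 0.018·0.104) / 85.12 = 0.0009418 mg/L.
After input B: C = (85.12·0.0009418 + 0.0062·0.379) / 85.12 = 0.0009693 mg/L.
After input C: C = (85.12·0.0009693 + 2.58·0.127) / 87.7 = 0.004677 mg/L.

0.00468 mg/L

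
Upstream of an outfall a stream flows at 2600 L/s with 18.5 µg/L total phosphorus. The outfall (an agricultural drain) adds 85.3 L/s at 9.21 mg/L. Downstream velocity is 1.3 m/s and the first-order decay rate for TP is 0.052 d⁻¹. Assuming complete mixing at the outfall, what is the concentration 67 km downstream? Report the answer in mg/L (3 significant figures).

0.301 mg/L

85.3 L/s = 0.0853 m³/s.
2600 L/s = 2.6 m³/s.
18.5 µg/L = 0.0185 mg/L.
After complete mixing, C₀ = (0.0853·9.21 + 2.6·0.0185) / 2.685 = 0.3105 mg/L.
Travel time t = 6.7e+04 m / 1.3 m/s = 5.154e+04 s = 0.5965 d.
C = 0.3105·exp(−0.052·0.5965) = 0.3105·0.9695 = 0.301 mg/L.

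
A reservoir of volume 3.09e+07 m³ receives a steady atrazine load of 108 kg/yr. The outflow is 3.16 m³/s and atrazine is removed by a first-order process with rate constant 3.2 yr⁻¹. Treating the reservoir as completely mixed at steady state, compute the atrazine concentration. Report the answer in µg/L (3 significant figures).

0.544 µg/L

Outflow Q = 3.16 m³/s × 3.156e+07 s/yr = 9.972e+07 m³/yr.
Steady-state CSTR mass balance: W = Q·C + k·V·C, so C = W/(Q + kV).
Q + kV = 9.972e+07 + 3.2·3.09e+07 = 1.986e+08 m³/yr.
C = 108/1.986e+08 = 5.438e-07 kg/m³ = 0.0005438 mg/L = 0.5438 µg/L.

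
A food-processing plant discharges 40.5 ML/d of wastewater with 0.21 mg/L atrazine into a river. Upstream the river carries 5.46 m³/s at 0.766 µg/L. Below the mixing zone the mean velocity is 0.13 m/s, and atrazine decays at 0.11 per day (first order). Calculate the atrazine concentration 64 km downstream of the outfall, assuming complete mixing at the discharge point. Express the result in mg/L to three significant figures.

40.5 ML/d = 0.4688 m³/s.
0.766 µg/L = 0.000766 mg/L.
After complete mixing, C₀ = (0.4688·0.21 + 5.46·0.000766) / 5.929 = 0.01731 mg/L.
Travel time t = 6.4e+04 m / 0.13 m/s = 4.923e+05 s = 5.698 d.
C = 0.01731·exp(−0.11·5.698) = 0.01731·0.5343 = 0.009248 mg/L.

0.00925 mg/L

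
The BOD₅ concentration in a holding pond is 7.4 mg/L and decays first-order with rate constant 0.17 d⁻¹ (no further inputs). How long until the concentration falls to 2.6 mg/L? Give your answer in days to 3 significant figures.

6.15 d

t = ln(C₀/C)/k = ln(7.4/2.6)/0.17 = 1.046/0.17 = 6.153 d.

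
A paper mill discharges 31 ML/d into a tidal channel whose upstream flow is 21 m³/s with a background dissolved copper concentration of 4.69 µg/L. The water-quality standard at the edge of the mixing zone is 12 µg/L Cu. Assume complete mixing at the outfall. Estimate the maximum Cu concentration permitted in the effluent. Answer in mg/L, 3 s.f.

31 ML/d = 0.3588 m³/s.
4.69 µg/L = 0.00469 mg/L.
12 µg/L = 0.012 mg/L.
Mass balance: 0.012·21.36 = 0.3588·Cₑ + 21·0.00469.
Cₑ = (0.2563 − 0.09849) / 0.3588 = 0.4398 mg/L.

0.440 mg/L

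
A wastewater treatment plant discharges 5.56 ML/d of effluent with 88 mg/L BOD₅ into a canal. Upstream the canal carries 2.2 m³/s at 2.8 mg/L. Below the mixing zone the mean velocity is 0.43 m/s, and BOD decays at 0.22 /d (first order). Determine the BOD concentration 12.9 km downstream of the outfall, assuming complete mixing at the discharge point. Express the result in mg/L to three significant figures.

4.84 mg/L

5.56 ML/d = 0.06435 m³/s.
After complete mixing, C₀ = (0.06435·88 + 2.2·2.8) / 2.264 = 5.221 mg/L.
Travel time t = 1.29e+04 m / 0.43 m/s = 3e+04 s = 0.3472 d.
C = 5.221·exp(−0.22·0.3472) = 5.221·0.9265 = 4.837 mg/L.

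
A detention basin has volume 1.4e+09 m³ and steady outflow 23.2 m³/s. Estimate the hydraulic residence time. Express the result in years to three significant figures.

Q = 23.2 m³/s × 3.156e+07 s/yr = 7.321e+08 m³/yr.
Hydraulic residence time τ = V/Q = 1.4e+09/7.321e+08 = 1.912 yr.

1.91 yr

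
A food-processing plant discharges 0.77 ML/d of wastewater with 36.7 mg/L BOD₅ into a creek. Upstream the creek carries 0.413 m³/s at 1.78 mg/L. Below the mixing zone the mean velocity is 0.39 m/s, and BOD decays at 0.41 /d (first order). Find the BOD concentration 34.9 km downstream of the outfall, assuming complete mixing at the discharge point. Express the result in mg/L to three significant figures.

1.65 mg/L

0.77 ML/d = 0.008912 m³/s.
After complete mixing, C₀ = (0.008912·36.7 + 0.413·1.78) / 0.4219 = 2.518 mg/L.
Travel time t = 3.49e+04 m / 0.39 m/s = 8.949e+04 s = 1.036 d.
C = 2.518·exp(−0.41·1.036) = 2.518·0.654 = 1.647 mg/L.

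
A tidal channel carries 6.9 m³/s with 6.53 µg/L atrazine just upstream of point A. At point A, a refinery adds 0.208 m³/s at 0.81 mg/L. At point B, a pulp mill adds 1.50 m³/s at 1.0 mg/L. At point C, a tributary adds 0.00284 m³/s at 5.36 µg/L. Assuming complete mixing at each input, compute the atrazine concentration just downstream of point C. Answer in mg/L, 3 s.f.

6.53 µg/L = 0.00653 mg/L.
After input A: C = (6.9·0.00653 + 0.208·0.81) / 7.108 = 0.03004 mg/L.
After input B: C = (7.108·0.03004 + 1.5·1) / 8.608 = 0.1991 mg/L.
5.36 µg/L = 0.00536 mg/L.
After input C: C = (8.608·0.1991 + 0.00284·0.00536) / 8.611 = 0.199 mg/L.

0.199 mg/L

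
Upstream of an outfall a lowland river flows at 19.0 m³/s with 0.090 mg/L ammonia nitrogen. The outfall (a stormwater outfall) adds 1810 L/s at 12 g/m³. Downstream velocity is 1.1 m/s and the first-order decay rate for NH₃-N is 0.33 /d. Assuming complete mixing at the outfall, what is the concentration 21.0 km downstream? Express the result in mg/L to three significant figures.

1.05 mg/L

1810 L/s = 1.81 m³/s.
After complete mixing, C₀ = (1.81·12 + 19·0.09) / 20.81 = 1.126 mg/L.
Travel time t = 2.1e+04 m / 1.1 m/s = 1.909e+04 s = 0.221 d.
C = 1.126·exp(−0.33·0.221) = 1.126·0.9297 = 1.047 mg/L.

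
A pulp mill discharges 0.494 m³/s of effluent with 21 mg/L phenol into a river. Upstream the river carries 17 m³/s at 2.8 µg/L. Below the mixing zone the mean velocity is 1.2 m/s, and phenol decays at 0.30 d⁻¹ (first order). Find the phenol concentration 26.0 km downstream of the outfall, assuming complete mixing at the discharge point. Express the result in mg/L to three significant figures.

0.553 mg/L

2.8 µg/L = 0.0028 mg/L.
After complete mixing, C₀ = (0.494·21 + 17·0.0028) / 17.49 = 0.5957 mg/L.
Travel time t = 2.6e+04 m / 1.2 m/s = 2.167e+04 s = 0.2508 d.
C = 0.5957·exp(−0.30·0.2508) = 0.5957·0.9275 = 0.5526 mg/L.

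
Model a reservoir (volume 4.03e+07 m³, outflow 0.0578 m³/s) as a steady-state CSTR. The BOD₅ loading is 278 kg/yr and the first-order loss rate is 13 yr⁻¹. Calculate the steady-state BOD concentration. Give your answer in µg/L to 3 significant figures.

0.529 µg/L

Outflow Q = 0.0578 m³/s × 3.156e+07 s/yr = 1.824e+06 m³/yr.
Steady-state CSTR mass balance: W = Q·C + k·V·C, so C = W/(Q + kV).
Q + kV = 1.824e+06 + 13·4.03e+07 = 5.257e+08 m³/yr.
C = 278/5.257e+08 = 5.288e-07 kg/m³ = 0.0005288 mg/L = 0.5288 µg/L.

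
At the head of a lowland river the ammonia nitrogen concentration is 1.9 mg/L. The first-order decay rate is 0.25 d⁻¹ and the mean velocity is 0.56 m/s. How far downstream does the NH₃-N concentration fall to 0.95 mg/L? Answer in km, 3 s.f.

From C = C₀·e^(−kt), t = ln(C₀/C)/k = ln(1.9/0.95)/0.25 = 0.6931/0.25 = 2.773 d.
Distance = v·t = 0.56 m/s × 2.396e+05 s = 1.341e+05 m = 134.1 km.

134 km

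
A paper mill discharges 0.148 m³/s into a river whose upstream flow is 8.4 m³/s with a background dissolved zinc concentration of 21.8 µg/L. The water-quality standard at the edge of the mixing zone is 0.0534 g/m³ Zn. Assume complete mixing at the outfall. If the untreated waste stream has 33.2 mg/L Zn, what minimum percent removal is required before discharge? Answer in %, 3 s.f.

94.4 %

21.8 µg/L = 0.0218 mg/L.
Mass balance: 0.0534·8.548 = 0.148·Cₑ + 8.4·0.0218.
Cₑ = (0.4565 − 0.1831) / 0.148 = 1.847 mg/L.
Required removal = 1 − 1.847/33.2 = 94.44 %.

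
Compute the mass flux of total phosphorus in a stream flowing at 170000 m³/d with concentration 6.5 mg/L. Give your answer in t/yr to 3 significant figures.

170000 m³/d = 1.968 m³/s.
Mass flux = Q·C = 1.968 m³/s × 6.5 g/m³ = 12.79 g/s.
= 12.79 g/s × 31.56 = 403.6 t/yr.

404 t/yr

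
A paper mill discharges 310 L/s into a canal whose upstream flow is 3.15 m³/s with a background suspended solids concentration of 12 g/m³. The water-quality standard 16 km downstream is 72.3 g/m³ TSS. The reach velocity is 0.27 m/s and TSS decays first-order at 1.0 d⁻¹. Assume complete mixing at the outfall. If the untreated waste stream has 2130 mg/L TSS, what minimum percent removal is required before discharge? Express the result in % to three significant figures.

30.5 %

310 L/s = 0.31 m³/s.
Travel time to the compliance point: t = 1.6e+04/0.27 = 5.926e+04 s = 0.6859 d; decay factor exp(−1.0·0.6859) = 0.5037.
So the concentration just after mixing may be at most 72.3/0.5037 = 143.6 mg/L.
Mass balance: 143.6·3.46 = 0.31·Cₑ + 3.15·12.
Cₑ = (496.7 − 37.8) / 0.31 = 1480 mg/L.
Required removal = 1 − 1480/2130 = 30.5 %.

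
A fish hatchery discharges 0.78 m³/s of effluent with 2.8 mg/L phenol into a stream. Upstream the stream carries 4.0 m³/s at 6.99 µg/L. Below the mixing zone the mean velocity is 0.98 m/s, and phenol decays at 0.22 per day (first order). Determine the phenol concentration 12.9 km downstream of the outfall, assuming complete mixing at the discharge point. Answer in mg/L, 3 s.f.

0.447 mg/L

6.99 µg/L = 0.00699 mg/L.
After complete mixing, C₀ = (0.78·2.8 + 4·0.00699) / 4.78 = 0.4628 mg/L.
Travel time t = 1.29e+04 m / 0.98 m/s = 1.316e+04 s = 0.1524 d.
C = 0.4628·exp(−0.22·0.1524) = 0.4628·0.967 = 0.4475 mg/L.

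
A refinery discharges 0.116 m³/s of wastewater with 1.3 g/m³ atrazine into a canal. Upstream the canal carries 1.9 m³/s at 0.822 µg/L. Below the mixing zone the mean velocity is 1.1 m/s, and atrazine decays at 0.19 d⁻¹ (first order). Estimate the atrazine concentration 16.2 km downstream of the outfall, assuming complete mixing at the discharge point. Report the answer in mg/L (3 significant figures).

0.822 µg/L = 0.000822 mg/L.
After complete mixing, C₀ = (0.116·1.3 + 1.9·0.000822) / 2.016 = 0.07558 mg/L.
Travel time t = 1.62e+04 m / 1.1 m/s = 1.473e+04 s = 0.1705 d.
C = 0.07558·exp(−0.19·0.1705) = 0.07558·0.9681 = 0.07317 mg/L.

0.0732 mg/L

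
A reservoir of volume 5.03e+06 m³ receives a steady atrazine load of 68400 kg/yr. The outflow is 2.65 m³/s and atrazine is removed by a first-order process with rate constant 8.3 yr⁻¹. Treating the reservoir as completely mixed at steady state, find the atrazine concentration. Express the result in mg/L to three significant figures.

Outflow Q = 2.65 m³/s × 3.156e+07 s/yr = 8.363e+07 m³/yr.
Steady-state CSTR mass balance: W = Q·C + k·V·C, so C = W/(Q + kV).
Q + kV = 8.363e+07 + 8.3·5.03e+06 = 1.254e+08 m³/yr.
C = 68400/1.254e+08 = 0.0005456 kg/m³ = 0.5456 mg/L.

0.546 mg/L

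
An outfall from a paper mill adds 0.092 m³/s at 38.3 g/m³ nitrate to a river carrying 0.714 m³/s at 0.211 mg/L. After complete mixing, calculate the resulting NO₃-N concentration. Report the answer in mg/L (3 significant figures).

Flow-weighted mixing gives C = (0.092·38.3 + 0.714·0.211) / (0.092 + 0.714) = 3.674/0.806 = 4.559 mg/L.

4.56 mg/L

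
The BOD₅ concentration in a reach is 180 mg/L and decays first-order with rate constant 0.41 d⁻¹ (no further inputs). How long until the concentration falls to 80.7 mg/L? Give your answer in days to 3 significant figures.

1.96 d

t = ln(C₀/C)/k = ln(180/80.7)/0.41 = 0.8022/0.41 = 1.957 d.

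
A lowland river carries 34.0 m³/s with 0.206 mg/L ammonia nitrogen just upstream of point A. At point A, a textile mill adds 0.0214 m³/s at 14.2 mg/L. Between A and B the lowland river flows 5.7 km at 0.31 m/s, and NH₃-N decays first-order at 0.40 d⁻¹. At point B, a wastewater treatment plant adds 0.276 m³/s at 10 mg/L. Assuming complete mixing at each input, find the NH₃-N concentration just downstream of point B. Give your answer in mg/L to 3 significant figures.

0.276 mg/L

After input A: C = (34·0.206 + 0.0214·14.2) / 34.02 = 0.2148 mg/L.
Over the 5.7 km reach to input B (t = 1.839e+04 s = 0.2128 d), decay gives C = 0.2148·exp(−0.40·0.2128) = 0.1973 mg/L.
After input B: C = (34.02·0.1973 + 0.276·10) / 34.3 = 0.2762 mg/L.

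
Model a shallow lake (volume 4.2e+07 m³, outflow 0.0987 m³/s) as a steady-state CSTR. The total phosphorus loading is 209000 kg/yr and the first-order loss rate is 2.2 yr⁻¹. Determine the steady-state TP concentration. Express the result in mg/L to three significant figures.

Outflow Q = 0.0987 m³/s × 3.156e+07 s/yr = 3.115e+06 m³/yr.
Steady-state CSTR mass balance: W = Q·C + k·V·C, so C = W/(Q + kV).
Q + kV = 3.115e+06 + 2.2·4.2e+07 = 9.551e+07 m³/yr.
C = 209000/9.551e+07 = 0.002188 kg/m³ = 2.188 mg/L.

2.19 mg/L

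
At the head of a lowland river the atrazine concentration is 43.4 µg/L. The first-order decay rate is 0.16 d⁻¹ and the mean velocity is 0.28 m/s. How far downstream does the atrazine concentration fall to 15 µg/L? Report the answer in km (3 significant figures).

From C = C₀·e^(−kt), t = ln(C₀/C)/k = ln(43.4/15)/0.16 = 1.062/0.16 = 6.64 d.
Distance = v·t = 0.28 m/s × 5.737e+05 s = 1.606e+05 m = 160.6 km.

161 km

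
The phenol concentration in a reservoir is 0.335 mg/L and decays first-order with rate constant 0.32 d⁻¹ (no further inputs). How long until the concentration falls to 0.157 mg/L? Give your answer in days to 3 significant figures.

2.37 d

t = ln(C₀/C)/k = ln(0.335/0.157)/0.32 = 0.7579/0.32 = 2.368 d.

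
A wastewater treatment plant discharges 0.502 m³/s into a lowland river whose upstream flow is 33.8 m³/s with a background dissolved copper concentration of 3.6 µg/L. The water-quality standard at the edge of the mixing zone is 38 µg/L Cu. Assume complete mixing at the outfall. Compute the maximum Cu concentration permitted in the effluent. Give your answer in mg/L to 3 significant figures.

3.6 µg/L = 0.0036 mg/L.
38 µg/L = 0.038 mg/L.
Mass balance: 0.038·34.3 = 0.502·Cₑ + 33.8·0.0036.
Cₑ = (1.303 − 0.1217) / 0.502 = 2.354 mg/L.

2.35 mg/L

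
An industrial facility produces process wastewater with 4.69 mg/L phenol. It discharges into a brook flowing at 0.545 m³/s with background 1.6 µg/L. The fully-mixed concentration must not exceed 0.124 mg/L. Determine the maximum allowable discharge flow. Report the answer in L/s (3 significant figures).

1.6 µg/L = 0.0016 mg/L.
Mass balance at complete mixing: C_std·(Q_w + Q_r) = Q_w·C_e + Q_r·C_b.
Rearranging, Q_w = Q_r·(C_std − C_b)/(C_e − C_std) = 0.545·(0.124 − 0.0016) / (4.69 − 0.124) = 0.01461 m³/s.
= 14.61 L/s.

14.6 L/s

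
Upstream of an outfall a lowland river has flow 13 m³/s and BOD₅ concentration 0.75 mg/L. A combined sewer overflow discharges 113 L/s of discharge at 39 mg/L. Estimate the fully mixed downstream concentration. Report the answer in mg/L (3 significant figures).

113 L/s = 0.113 m³/s.
By mass balance at complete mixing, C = (0.113·39 + 13·0.75) / (0.113 + 13) = 14.16/13.11 = 1.08 mg/L.

1.08 mg/L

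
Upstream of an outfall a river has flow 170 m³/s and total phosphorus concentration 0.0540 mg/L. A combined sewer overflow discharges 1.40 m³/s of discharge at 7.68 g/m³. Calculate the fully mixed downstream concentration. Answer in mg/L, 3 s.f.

0.116 mg/L

Conservation of mass across the mixing zone: C = (1.4·7.68 + 170·0.054) / (1.4 + 170) = 19.93/171.4 = 0.1163 mg/L.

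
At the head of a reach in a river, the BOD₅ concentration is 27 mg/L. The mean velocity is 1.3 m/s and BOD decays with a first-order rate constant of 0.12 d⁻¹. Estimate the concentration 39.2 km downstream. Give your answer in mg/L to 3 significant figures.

25.9 mg/L

Travel time t = 39.2 km / 1.3 m/s = 3.92e+04/1.3 = 3.015e+04 s = 0.349 d.
First-order decay: C = 27·exp(−0.12·0.349) = 27·0.959 = 25.89 mg/L.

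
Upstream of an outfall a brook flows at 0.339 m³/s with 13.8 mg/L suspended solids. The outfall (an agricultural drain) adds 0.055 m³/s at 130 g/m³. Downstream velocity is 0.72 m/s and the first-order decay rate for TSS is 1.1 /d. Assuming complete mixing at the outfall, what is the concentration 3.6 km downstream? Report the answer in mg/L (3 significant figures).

After complete mixing, C₀ = (0.055·130 + 0.339·13.8) / 0.394 = 30.02 mg/L.
Travel time t = 3600 m / 0.72 m/s = 5000 s = 0.05787 d.
C = 30.02·exp(−1.1·0.05787) = 30.02·0.9383 = 28.17 mg/L.

28.2 mg/L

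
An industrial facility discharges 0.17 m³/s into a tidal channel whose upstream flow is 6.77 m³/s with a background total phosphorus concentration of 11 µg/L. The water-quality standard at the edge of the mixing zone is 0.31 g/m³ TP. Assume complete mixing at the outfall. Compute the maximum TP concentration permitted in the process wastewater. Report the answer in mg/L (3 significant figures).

12.2 mg/L

11 µg/L = 0.011 mg/L.
Mass balance: 0.31·6.94 = 0.17·Cₑ + 6.77·0.011.
Cₑ = (2.151 − 0.07447) / 0.17 = 12.22 mg/L.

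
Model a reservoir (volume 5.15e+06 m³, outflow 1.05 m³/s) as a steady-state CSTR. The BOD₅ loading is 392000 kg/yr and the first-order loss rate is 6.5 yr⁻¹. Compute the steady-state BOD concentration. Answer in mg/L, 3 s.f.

Outflow Q = 1.05 m³/s × 3.156e+07 s/yr = 3.314e+07 m³/yr.
Steady-state CSTR mass balance: W = Q·C + k·V·C, so C = W/(Q + kV).
Q + kV = 3.314e+07 + 6.5·5.15e+06 = 6.661e+07 m³/yr.
C = 392000/6.661e+07 = 0.005885 kg/m³ = 5.885 mg/L.

5.88 mg/L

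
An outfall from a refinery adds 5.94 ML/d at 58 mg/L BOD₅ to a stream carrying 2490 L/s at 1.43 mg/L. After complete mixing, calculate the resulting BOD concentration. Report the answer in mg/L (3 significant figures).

5.94 ML/d = 0.06875 m³/s.
2490 L/s = 2.49 m³/s.
By mass balance at complete mixing, C = (0.06875·58 + 2.49·1.43) / (0.06875 + 2.49) = 7.548/2.559 = 2.95 mg/L.

2.95 mg/L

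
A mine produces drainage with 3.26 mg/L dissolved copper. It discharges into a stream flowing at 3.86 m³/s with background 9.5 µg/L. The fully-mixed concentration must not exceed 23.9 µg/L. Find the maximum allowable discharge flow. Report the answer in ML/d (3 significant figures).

9.5 µg/L = 0.0095 mg/L.
23.9 µg/L = 0.0239 mg/L.
Mass balance at complete mixing: C_std·(Q_w + Q_r) = Q_w·C_e + Q_r·C_b.
Rearranging, Q_w = Q_r·(C_std − C_b)/(C_e − C_std) = 3.86·(0.0239 − 0.0095) / (3.26 − 0.0239) = 0.01718 m³/s.
= 1.484 ML/d.

1.48 ML/d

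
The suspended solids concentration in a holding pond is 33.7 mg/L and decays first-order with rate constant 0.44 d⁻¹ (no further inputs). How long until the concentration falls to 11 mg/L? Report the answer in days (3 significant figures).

2.54 d

t = ln(C₀/C)/k = ln(33.7/11)/0.44 = 1.12/0.44 = 2.545 d.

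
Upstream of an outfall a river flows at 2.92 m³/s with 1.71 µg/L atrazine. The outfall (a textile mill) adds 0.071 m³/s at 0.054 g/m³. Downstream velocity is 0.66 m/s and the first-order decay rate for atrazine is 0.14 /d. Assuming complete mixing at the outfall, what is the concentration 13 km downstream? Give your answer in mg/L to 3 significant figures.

1.71 µg/L = 0.00171 mg/L.
After complete mixing, C₀ = (0.071·0.054 + 2.92·0.00171) / 2.991 = 0.002951 mg/L.
Travel time t = 1.3e+04 m / 0.66 m/s = 1.97e+04 s = 0.228 d.
C = 0.002951·exp(−0.14·0.228) = 0.002951·0.9686 = 0.002859 mg/L.

0.00286 mg/L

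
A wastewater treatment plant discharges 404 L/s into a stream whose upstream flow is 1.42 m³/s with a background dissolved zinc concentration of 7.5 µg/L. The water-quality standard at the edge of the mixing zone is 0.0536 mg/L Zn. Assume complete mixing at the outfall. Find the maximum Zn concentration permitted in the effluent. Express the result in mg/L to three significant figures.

404 L/s = 0.404 m³/s.
7.5 µg/L = 0.0075 mg/L.
Mass balance: 0.0536·1.824 = 0.404·Cₑ + 1.42·0.0075.
Cₑ = (0.09777 − 0.01065) / 0.404 = 0.2156 mg/L.

0.216 mg/L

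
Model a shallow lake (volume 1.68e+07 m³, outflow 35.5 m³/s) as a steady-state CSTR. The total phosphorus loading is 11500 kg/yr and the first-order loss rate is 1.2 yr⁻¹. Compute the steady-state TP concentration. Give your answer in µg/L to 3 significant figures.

10.1 µg/L

Outflow Q = 35.5 m³/s × 3.156e+07 s/yr = 1.12e+09 m³/yr.
Steady-state CSTR mass balance: W = Q·C + k·V·C, so C = W/(Q + kV).
Q + kV = 1.12e+09 + 1.2·1.68e+07 = 1.14e+09 m³/yr.
C = 11500/1.14e+09 = 1.008e-05 kg/m³ = 0.01008 mg/L = 10.08 µg/L.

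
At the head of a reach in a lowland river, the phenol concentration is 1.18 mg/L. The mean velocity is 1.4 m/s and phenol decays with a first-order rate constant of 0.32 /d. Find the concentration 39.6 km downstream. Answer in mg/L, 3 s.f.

Travel time t = 39.6 km / 1.4 m/s = 3.96e+04/1.4 = 2.829e+04 s = 0.3274 d.
First-order decay: C = 1.18·exp(−0.32·0.3274) = 1.18·0.9005 = 1.063 mg/L.

1.06 mg/L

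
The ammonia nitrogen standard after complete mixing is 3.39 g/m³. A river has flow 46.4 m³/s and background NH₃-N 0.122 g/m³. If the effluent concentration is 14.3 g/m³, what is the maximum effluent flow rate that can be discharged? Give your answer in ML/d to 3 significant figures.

1200 ML/d

Mass balance at complete mixing: C_std·(Q_w + Q_r) = Q_w·C_e + Q_r·C_b.
Rearranging, Q_w = Q_r·(C_std − C_b)/(C_e − C_std) = 46.4·(3.39 − 0.122) / (14.3 − 3.39) = 13.9 m³/s.
= 1201 ML/d.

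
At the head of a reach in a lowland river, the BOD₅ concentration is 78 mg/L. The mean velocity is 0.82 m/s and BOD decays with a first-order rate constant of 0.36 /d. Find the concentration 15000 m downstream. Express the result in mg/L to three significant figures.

72.3 mg/L

Travel time t = 15000 m / 0.82 m/s = 1.5e+04/0.82 = 1.829e+04 s = 0.2117 d.
First-order decay: C = 78·exp(−0.36·0.2117) = 78·0.9266 = 72.28 mg/L.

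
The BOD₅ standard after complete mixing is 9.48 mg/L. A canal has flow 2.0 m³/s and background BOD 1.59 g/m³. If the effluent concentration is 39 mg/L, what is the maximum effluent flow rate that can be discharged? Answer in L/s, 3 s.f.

535 L/s

Mass balance at complete mixing: C_std·(Q_w + Q_r) = Q_w·C_e + Q_r·C_b.
Rearranging, Q_w = Q_r·(C_std − C_b)/(C_e − C_std) = 2.0·(9.48 − 1.59) / (39 − 9.48) = 0.5346 m³/s.
= 534.6 L/s.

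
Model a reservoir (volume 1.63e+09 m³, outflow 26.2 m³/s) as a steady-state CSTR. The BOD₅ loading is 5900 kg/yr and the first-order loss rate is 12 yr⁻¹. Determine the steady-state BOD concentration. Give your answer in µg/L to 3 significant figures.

0.289 µg/L

Outflow Q = 26.2 m³/s × 3.156e+07 s/yr = 8.268e+08 m³/yr.
Steady-state CSTR mass balance: W = Q·C + k·V·C, so C = W/(Q + kV).
Q + kV = 8.268e+08 + 12·1.63e+09 = 2.039e+10 m³/yr.
C = 5900/2.039e+10 = 2.894e-07 kg/m³ = 0.0002894 mg/L = 0.2894 µg/L.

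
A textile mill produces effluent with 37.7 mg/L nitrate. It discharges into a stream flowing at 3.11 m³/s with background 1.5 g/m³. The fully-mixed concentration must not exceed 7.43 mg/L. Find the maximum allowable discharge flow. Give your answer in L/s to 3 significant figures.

609 L/s

Mass balance at complete mixing: C_std·(Q_w + Q_r) = Q_w·C_e + Q_r·C_b.
Rearranging, Q_w = Q_r·(C_std − C_b)/(C_e − C_std) = 3.11·(7.43 − 1.5) / (37.7 − 7.43) = 0.6093 m³/s.
= 609.3 L/s.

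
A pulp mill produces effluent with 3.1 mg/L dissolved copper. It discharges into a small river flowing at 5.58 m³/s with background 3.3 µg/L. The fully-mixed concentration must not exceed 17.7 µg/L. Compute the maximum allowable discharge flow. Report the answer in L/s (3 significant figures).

26.1 L/s

3.3 µg/L = 0.0033 mg/L.
17.7 µg/L = 0.0177 mg/L.
Mass balance at complete mixing: C_std·(Q_w + Q_r) = Q_w·C_e + Q_r·C_b.
Rearranging, Q_w = Q_r·(C_std − C_b)/(C_e − C_std) = 5.58·(0.0177 − 0.0033) / (3.1 − 0.0177) = 0.02607 m³/s.
= 26.07 L/s.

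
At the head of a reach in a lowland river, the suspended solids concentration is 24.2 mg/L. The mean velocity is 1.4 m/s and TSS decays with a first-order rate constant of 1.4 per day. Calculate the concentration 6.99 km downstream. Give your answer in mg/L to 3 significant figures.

Travel time t = 6.99 km / 1.4 m/s = 6990/1.4 = 4993 s = 0.05779 d.
First-order decay: C = 24.2·exp(−1.4·0.05779) = 24.2·0.9223 = 22.32 mg/L.

22.3 mg/L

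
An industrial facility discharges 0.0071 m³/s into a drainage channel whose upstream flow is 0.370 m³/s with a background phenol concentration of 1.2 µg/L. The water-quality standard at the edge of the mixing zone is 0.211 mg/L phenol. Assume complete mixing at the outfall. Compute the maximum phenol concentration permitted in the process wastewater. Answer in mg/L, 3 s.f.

11.1 mg/L

1.2 µg/L = 0.0012 mg/L.
Mass balance: 0.211·0.3771 = 0.0071·Cₑ + 0.37·0.0012.
Cₑ = (0.07957 − 0.000444) / 0.0071 = 11.14 mg/L.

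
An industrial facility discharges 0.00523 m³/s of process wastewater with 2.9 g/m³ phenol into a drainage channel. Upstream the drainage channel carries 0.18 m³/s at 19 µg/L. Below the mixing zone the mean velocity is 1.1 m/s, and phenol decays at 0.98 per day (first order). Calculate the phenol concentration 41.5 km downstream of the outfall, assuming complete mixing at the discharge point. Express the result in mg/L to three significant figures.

0.0654 mg/L

19 µg/L = 0.019 mg/L.
After complete mixing, C₀ = (0.00523·2.9 + 0.18·0.019) / 0.1852 = 0.1003 mg/L.
Travel time t = 4.15e+04 m / 1.1 m/s = 3.773e+04 s = 0.4367 d.
C = 0.1003·exp(−0.98·0.4367) = 0.1003·0.6519 = 0.06541 mg/L.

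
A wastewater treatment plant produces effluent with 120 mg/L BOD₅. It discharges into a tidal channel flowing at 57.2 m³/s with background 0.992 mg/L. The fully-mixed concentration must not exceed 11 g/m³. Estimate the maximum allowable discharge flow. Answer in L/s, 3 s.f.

Mass balance at complete mixing: C_std·(Q_w + Q_r) = Q_w·C_e + Q_r·C_b.
Rearranging, Q_w = Q_r·(C_std − C_b)/(C_e − C_std) = 57.2·(11 − 0.992) / (120 − 11) = 5.252 m³/s.
= 5252 L/s.

5250 L/s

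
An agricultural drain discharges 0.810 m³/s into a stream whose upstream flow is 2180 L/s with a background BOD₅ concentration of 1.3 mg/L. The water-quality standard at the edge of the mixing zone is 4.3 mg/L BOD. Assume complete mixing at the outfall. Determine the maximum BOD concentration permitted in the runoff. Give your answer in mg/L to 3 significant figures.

2180 L/s = 2.18 m³/s.
Mass balance: 4.3·2.99 = 0.81·Cₑ + 2.18·1.3.
Cₑ = (12.86 − 2.834) / 0.81 = 12.37 mg/L.

12.4 mg/L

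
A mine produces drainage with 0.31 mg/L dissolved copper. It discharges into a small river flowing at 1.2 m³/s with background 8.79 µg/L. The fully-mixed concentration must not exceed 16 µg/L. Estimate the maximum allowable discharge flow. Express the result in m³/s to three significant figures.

8.79 µg/L = 0.00879 mg/L.
16 µg/L = 0.016 mg/L.
Mass balance at complete mixing: C_std·(Q_w + Q_r) = Q_w·C_e + Q_r·C_b.
Rearranging, Q_w = Q_r·(C_std − C_b)/(C_e − C_std) = 1.2·(0.016 − 0.00879) / (0.31 − 0.016) = 0.02943 m³/s.

0.0294 m³/s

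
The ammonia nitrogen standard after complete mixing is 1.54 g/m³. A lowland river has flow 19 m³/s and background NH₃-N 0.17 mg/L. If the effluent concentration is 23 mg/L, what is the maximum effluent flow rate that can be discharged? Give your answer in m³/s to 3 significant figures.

1.21 m³/s

Mass balance at complete mixing: C_std·(Q_w + Q_r) = Q_w·C_e + Q_r·C_b.
Rearranging, Q_w = Q_r·(C_std − C_b)/(C_e − C_std) = 19·(1.54 − 0.17) / (23 − 1.54) = 1.213 m³/s.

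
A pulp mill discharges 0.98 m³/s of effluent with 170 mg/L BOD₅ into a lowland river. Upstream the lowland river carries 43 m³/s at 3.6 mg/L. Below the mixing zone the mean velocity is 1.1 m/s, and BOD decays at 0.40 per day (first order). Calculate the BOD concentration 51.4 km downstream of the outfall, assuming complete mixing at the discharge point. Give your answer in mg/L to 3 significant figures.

5.89 mg/L

After complete mixing, C₀ = (0.98·170 + 43·3.6) / 43.98 = 7.308 mg/L.
Travel time t = 5.14e+04 m / 1.1 m/s = 4.673e+04 s = 0.5408 d.
C = 7.308·exp(−0.40·0.5408) = 7.308·0.8055 = 5.886 mg/L.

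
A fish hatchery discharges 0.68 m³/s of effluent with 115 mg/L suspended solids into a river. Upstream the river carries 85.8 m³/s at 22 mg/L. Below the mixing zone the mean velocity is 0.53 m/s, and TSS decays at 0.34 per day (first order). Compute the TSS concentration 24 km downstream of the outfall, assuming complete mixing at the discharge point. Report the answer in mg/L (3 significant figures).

19.0 mg/L

After complete mixing, C₀ = (0.68·115 + 85.8·22) / 86.48 = 22.73 mg/L.
Travel time t = 2.4e+04 m / 0.53 m/s = 4.528e+04 s = 0.5241 d.
C = 22.73·exp(−0.34·0.5241) = 22.73·0.8368 = 19.02 mg/L.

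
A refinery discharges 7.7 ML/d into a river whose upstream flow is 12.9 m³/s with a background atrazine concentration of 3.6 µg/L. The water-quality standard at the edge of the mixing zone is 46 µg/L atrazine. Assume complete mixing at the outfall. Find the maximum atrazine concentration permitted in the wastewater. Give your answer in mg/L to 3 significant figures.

7.7 ML/d = 0.08912 m³/s.
3.6 µg/L = 0.0036 mg/L.
46 µg/L = 0.046 mg/L.
Mass balance: 0.046·12.99 = 0.08912·Cₑ + 12.9·0.0036.
Cₑ = (0.5975 − 0.04644) / 0.08912 = 6.183 mg/L.

6.18 mg/L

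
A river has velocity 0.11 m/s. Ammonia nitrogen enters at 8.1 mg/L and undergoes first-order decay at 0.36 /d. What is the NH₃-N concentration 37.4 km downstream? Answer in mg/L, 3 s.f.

Travel time t = 37.4 km / 0.11 m/s = 3.74e+04/0.11 = 3.4e+05 s = 3.935 d.
First-order decay: C = 8.1·exp(−0.36·3.935) = 8.1·0.2425 = 1.964 mg/L.

1.96 mg/L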